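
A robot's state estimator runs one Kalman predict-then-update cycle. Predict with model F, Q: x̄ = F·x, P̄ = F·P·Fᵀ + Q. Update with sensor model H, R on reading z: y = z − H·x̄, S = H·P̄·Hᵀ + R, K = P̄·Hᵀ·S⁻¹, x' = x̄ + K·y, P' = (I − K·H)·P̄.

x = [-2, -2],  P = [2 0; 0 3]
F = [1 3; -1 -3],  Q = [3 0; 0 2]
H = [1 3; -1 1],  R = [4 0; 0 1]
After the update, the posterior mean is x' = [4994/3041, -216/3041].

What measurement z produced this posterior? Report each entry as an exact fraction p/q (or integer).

x̄ = F·x = [-8, 8]
P̄ = F·P·Fᵀ + Q = [32 -29; -29 31]
S = H·P̄·Hᵀ + R = [141 119; 119 122]
K = P̄·Hᵀ·S⁻¹ = [549/3041 -2056/3041; 668/3041 844/3041]
x' − x̄ = [29322/3041, -24544/3041] = K·y
y = (KᵀK)⁻¹·Kᵀ·(x' − x̄) = [-14, -18]
z = y + H·x̄ = [-14, -18] + [16, 16] = [2, -2]

z = [2, -2]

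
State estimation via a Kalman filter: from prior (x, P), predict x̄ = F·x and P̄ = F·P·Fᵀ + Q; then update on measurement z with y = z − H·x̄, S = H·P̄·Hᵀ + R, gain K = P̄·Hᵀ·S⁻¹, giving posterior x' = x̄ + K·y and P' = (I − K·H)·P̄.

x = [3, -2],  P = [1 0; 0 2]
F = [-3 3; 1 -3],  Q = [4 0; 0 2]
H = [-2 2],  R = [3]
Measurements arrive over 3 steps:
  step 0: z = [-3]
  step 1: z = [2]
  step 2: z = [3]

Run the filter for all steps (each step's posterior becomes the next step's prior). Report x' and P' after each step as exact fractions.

step 0: x̄ = F·x = [-15, 9]
step 0: P̄ = F·P·Fᵀ + Q = [31 -21; -21 21]
step 0: y = z − H·x̄ = [-51]
step 0: S = H·P̄·Hᵀ + R = [379]
step 0: K = P̄·Hᵀ·S⁻¹ = [-104/379; 84/379]
step 0: x' = x̄ + K·y = [-381/379, -873/379]
step 0: P' = (I − K·H)·P̄ = [933/379 777/379; 777/379 903/379]
step 1: x̄ = F·x = [-1476/379, 2238/379]
step 1: P̄ = F·P·Fᵀ + Q = [4054/379 -1602/379; -1602/379 5156/379]
step 1: y = z − H·x̄ = [-6670/379]
step 1: S = H·P̄·Hᵀ + R = [50793/379]
step 1: K = P̄·Hᵀ·S⁻¹ = [-11312/50793; 13516/50793]
step 1: x' = x̄ + K·y = [1268/50793, 62066/50793]
step 1: P' = (I − K·H)·P̄ = [205682/50793 188714/50793; 188714/50793 208988/50793]
step 2: x̄ = F·x = [60798/16931, -184930/50793]
step 2: P̄ = F·P·Fᵀ + Q = [179450/16931 -77790/16931; -77790/16931 1055876/50793]
step 2: y = z − H·x̄ = [887027/50793]
step 2: S = H·P̄·Hᵀ + R = [8396243/50793]
step 2: K = P̄·Hᵀ·S⁻¹ = [-1543440/8396243; 2578492/8396243]
step 2: x' = x̄ + K·y = [3196334/8396243, 14460158/8396243]
step 2: P' = (I − K·H)·P̄ = [42090650/8396243 39775490/8396243; 39775490/8396243 43643228/8396243]

step 0: x' = [-381/379, -873/379], P' = [933/379 777/379; 777/379 903/379]
step 1: x' = [1268/50793, 62066/50793], P' = [205682/50793 188714/50793; 188714/50793 208988/50793]
step 2: x' = [3196334/8396243, 14460158/8396243], P' = [42090650/8396243 39775490/8396243; 39775490/8396243 43643228/8396243]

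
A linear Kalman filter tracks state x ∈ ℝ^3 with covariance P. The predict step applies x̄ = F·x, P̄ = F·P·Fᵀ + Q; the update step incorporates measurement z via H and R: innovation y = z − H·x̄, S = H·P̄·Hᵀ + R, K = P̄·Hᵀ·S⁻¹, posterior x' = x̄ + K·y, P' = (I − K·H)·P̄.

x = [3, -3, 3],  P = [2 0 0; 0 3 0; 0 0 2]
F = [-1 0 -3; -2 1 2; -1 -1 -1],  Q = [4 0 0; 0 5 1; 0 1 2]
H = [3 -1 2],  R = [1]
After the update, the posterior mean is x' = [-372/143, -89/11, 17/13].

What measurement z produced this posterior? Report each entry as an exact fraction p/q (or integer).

z = [3]

x̄ = F·x = [-12, -3, -3]
P̄ = F·P·Fᵀ + Q = [24 -8 8; -8 24 -2; 8 -2 9]
S = H·P̄·Hᵀ + R = [429]
K = P̄·Hᵀ·S⁻¹ = [32/143; -4/33; 4/39]
x' − x̄ = [1344/143, -56/11, 56/13] = K·y
y = (KᵀK)⁻¹·Kᵀ·(x' − x̄) = [42]
z = y + H·x̄ = [42] + [-39] = [3]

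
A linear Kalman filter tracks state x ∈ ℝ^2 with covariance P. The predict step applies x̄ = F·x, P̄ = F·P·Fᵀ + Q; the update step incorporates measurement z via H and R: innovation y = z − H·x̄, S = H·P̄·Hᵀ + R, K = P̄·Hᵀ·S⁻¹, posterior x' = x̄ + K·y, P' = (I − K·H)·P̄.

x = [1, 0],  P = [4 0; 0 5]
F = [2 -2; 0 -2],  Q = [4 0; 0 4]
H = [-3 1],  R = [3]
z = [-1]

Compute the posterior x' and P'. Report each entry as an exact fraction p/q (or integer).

x' = [34/267, -60/89]
P' = [680/267 580/89; 580/89 1704/89]

x̄ = F·x = [2, 0]
P̄ = F·P·Fᵀ + Q = [40 20; 20 24]
y = z − H·x̄ = [5]
S = H·P̄·Hᵀ + R = [267]
K = P̄·Hᵀ·S⁻¹ = [-100/267; -12/89]
x' = x̄ + K·y = [34/267, -60/89]
P' = (I − K·H)·P̄ = [680/267 580/89; 580/89 1704/89]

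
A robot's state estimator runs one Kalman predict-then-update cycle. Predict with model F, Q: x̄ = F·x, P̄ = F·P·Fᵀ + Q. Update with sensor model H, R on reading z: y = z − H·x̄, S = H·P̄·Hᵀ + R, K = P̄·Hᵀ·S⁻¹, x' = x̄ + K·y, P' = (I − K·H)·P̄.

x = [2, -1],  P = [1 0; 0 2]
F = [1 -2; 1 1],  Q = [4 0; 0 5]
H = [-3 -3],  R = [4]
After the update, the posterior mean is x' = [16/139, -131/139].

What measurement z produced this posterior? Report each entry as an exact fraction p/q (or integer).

x̄ = F·x = [4, 1]
P̄ = F·P·Fᵀ + Q = [13 -3; -3 8]
S = H·P̄·Hᵀ + R = [139]
K = P̄·Hᵀ·S⁻¹ = [-30/139; -15/139]
x' − x̄ = [-540/139, -270/139] = K·y
y = (KᵀK)⁻¹·Kᵀ·(x' − x̄) = [18]
z = y + H·x̄ = [18] + [-15] = [3]

z = [3]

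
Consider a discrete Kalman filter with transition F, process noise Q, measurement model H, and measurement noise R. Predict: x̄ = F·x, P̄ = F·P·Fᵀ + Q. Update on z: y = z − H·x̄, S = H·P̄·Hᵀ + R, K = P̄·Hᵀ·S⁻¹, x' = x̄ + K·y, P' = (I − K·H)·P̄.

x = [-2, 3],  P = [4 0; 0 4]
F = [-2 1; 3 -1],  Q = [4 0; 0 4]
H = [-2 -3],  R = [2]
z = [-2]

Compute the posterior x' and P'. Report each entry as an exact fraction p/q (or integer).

x̄ = F·x = [7, -9]
P̄ = F·P·Fᵀ + Q = [24 -28; -28 44]
y = z − H·x̄ = [-15]
S = H·P̄·Hᵀ + R = [158]
K = P̄·Hᵀ·S⁻¹ = [18/79; -38/79]
x' = x̄ + K·y = [283/79, -141/79]
P' = (I − K·H)·P̄ = [1248/79 -844/79; -844/79 588/79]

x' = [283/79, -141/79]
P' = [1248/79 -844/79; -844/79 588/79]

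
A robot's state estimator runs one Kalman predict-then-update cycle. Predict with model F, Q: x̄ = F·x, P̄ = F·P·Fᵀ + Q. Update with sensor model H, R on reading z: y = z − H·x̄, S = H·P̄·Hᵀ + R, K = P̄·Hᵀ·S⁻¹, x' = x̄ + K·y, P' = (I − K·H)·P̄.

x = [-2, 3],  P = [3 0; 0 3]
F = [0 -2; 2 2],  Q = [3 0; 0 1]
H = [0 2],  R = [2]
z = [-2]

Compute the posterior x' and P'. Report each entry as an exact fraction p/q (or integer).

x̄ = F·x = [-6, 2]
P̄ = F·P·Fᵀ + Q = [15 -12; -12 25]
y = z − H·x̄ = [-6]
S = H·P̄·Hᵀ + R = [102]
K = P̄·Hᵀ·S⁻¹ = [-4/17; 25/51]
x' = x̄ + K·y = [-78/17, -16/17]
P' = (I − K·H)·P̄ = [159/17 -4/17; -4/17 25/51]

x' = [-78/17, -16/17]
P' = [159/17 -4/17; -4/17 25/51]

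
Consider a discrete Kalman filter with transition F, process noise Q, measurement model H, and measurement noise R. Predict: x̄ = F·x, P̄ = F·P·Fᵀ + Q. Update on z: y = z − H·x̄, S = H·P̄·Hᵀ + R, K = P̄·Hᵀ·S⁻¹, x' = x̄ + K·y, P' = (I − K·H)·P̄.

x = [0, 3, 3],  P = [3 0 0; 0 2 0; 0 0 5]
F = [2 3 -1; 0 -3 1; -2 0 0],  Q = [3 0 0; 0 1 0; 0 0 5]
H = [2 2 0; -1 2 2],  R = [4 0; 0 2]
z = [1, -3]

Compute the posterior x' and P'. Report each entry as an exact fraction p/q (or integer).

x' = [2747/1493, -13457/8958, 3857/4479]
P' = [4798/1493 -4410/1493 6382/1493; -4410/1493 16201/4479 -21572/4479; 6382/1493 -21572/4479 31483/4479]

x̄ = F·x = [6, -6, 0]
P̄ = F·P·Fᵀ + Q = [38 -23 -12; -23 24 0; -12 0 17]
y = z − H·x̄ = [1, 15]
S = H·P̄·Hᵀ + R = [68 -74; -74 344]
K = P̄·Hᵀ·S⁻¹ = [194/1493 -427/1493; 2971/8958 1244/4479; -1213/4479 338/4479]
x' = x̄ + K·y = [2747/1493, -13457/8958, 3857/4479]
P' = (I − K·H)·P̄ = [4798/1493 -4410/1493 6382/1493; -4410/1493 16201/4479 -21572/4479; 6382/1493 -21572/4479 31483/4479]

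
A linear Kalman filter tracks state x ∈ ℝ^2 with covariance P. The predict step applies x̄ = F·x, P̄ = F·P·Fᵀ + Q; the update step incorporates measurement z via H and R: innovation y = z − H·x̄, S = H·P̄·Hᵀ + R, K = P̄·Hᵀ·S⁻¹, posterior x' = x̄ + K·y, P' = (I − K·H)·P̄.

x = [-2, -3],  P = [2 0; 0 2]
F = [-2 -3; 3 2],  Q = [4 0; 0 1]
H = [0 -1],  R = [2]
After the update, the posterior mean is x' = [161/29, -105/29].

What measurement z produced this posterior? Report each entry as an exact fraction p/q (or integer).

x̄ = F·x = [13, -12]
P̄ = F·P·Fᵀ + Q = [30 -24; -24 27]
S = H·P̄·Hᵀ + R = [29]
K = P̄·Hᵀ·S⁻¹ = [24/29; -27/29]
x' − x̄ = [-216/29, 243/29] = K·y
y = (KᵀK)⁻¹·Kᵀ·(x' − x̄) = [-9]
z = y + H·x̄ = [-9] + [12] = [3]

z = [3]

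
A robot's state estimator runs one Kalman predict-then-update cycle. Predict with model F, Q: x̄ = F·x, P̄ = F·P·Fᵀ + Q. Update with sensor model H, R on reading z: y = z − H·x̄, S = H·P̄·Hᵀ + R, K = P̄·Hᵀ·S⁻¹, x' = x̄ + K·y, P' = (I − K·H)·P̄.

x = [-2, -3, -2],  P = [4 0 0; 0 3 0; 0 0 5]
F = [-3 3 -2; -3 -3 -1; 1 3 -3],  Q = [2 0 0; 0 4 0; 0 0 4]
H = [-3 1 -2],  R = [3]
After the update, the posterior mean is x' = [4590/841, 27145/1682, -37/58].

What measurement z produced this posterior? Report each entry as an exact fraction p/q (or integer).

z = [1]

x̄ = F·x = [1, 17, -5]
P̄ = F·P·Fᵀ + Q = [85 19 45; 19 72 -24; 45 -24 80]
S = H·P̄·Hᵀ + R = [1682]
K = P̄·Hᵀ·S⁻¹ = [-163/841; 63/1682; -11/58]
x' − x̄ = [3749/841, -1449/1682, 253/58] = K·y
y = (KᵀK)⁻¹·Kᵀ·(x' − x̄) = [-23]
z = y + H·x̄ = [-23] + [24] = [1]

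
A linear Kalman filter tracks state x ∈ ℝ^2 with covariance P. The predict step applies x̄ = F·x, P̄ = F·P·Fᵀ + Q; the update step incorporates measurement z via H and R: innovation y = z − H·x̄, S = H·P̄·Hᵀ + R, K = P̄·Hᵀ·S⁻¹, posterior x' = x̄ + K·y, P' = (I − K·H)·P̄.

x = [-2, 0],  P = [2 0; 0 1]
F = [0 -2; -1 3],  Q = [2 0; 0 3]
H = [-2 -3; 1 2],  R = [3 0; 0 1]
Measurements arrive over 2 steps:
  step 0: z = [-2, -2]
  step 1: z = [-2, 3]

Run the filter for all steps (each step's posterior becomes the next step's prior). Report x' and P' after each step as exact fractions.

step 0: x' = [68/27, -46/27], P' = [38/9 -22/9; -22/9 14/9]
step 1: x' = [-3074/7637, 30763/22911], P' = [26646/7637 -15612/7637; -15612/7637 20449/15274]

step 0: x̄ = F·x = [0, 2]
step 0: P̄ = F·P·Fᵀ + Q = [6 -6; -6 14]
step 0: y = z − H·x̄ = [4, -6]
step 0: S = H·P̄·Hᵀ + R = [81 -54; -54 39]
step 0: K = P̄·Hᵀ·S⁻¹ = [-10/27 -2/3; 2/27 2/3]
step 0: x' = x̄ + K·y = [68/27, -46/27]
step 0: P' = (I − K·H)·P̄ = [38/9 -22/9; -22/9 14/9]
step 1: x̄ = F·x = [92/27, -206/27]
step 1: P̄ = F·P·Fᵀ + Q = [74/9 -128/9; -128/9 323/9]
step 1: y = z − H·x̄ = [-488/27, 401/27]
step 1: S = H·P̄·Hᵀ + R = [1694/9 -1190/9; -1190/9 863/9]
step 1: K = P̄·Hᵀ·S⁻¹ = [-2152/7637 -654/1091; 367/15274 691/1091]
step 1: x' = x̄ + K·y = [-3074/7637, 30763/22911]
step 1: P' = (I − K·H)·P̄ = [26646/7637 -15612/7637; -15612/7637 20449/15274]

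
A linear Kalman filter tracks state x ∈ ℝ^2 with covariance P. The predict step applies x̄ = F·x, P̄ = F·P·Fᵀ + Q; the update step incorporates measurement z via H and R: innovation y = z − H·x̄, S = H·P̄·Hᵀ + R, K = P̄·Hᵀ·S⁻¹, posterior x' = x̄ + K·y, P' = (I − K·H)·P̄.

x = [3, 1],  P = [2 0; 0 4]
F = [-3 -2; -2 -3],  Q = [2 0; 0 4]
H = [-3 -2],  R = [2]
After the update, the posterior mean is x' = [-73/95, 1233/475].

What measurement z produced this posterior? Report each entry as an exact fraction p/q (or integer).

z = [-3]

x̄ = F·x = [-11, -9]
P̄ = F·P·Fᵀ + Q = [36 36; 36 48]
S = H·P̄·Hᵀ + R = [950]
K = P̄·Hᵀ·S⁻¹ = [-18/95; -102/475]
x' − x̄ = [972/95, 5508/475] = K·y
y = (KᵀK)⁻¹·Kᵀ·(x' − x̄) = [-54]
z = y + H·x̄ = [-54] + [51] = [-3]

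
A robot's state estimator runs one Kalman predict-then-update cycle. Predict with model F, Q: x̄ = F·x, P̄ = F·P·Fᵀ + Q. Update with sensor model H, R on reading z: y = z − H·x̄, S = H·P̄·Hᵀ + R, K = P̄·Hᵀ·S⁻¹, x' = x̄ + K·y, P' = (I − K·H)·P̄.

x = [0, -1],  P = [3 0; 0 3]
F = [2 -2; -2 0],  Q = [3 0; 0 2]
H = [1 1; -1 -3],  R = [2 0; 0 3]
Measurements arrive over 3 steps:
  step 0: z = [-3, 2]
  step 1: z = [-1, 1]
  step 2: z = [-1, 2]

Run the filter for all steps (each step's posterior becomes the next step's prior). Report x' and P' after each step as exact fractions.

step 0: x̄ = F·x = [2, 0]
step 0: P̄ = F·P·Fᵀ + Q = [27 -12; -12 14]
step 0: y = z − H·x̄ = [-5, 4]
step 0: S = H·P̄·Hᵀ + R = [19 -21; -21 84]
step 0: K = P̄·Hᵀ·S⁻¹ = [69/55 162/385; -2/5 -16/35]
step 0: x' = x̄ + K·y = [-997/385, 6/35]
step 0: P' = (I − K·H)·P̄ = [1692/385 -66/35; -66/35 38/35]
step 1: x̄ = F·x = [-2126/385, 1994/385]
step 1: P̄ = F·P·Fᵀ + Q = [15403/385 -9672/385; -9672/385 7538/385]
step 1: y = z − H·x̄ = [-23/35, 4241/385]
step 1: S = H·P̄·Hᵀ + R = [397/35 61/35; 61/35 26368/385]
step 1: K = P̄·Hᵀ·S⁻¹ = [368781/297919 144422/297919; -123598/297919 -143080/297919]
step 1: x' = x̄ + K·y = [-296581/297919, 48100/297919]
step 1: P' = (I − K·H)·P̄ = [1322976/297919 -585414/297919; -585414/297919 338218/297919]
step 2: x̄ = F·x = [-689362/297919, 593162/297919]
step 2: P̄ = F·P·Fᵀ + Q = [12221845/297919 -7633560/297919; -7633560/297919 5887742/297919]
step 2: y = z − H·x̄ = [-201719/297919, 1685962/297919]
step 2: S = H·P̄·Hᵀ + R = [3438305/297919 649169/297919; 649169/297919 20303920/297919]
step 2: K = P̄·Hᵀ·S⁻¹ = [289433715/232914481 113247290/232914481; -97127074/232914481 -111948952/232914481]
step 2: x' = x̄ + K·y = [-94039133/232914481, -104032584/232914481]
step 2: P' = (I − K·H)·P̄ = [1038172080/232914481 -459304650/232914481; -459304650/232914481 265050502/232914481]

step 0: x' = [-997/385, 6/35], P' = [1692/385 -66/35; -66/35 38/35]
step 1: x' = [-296581/297919, 48100/297919], P' = [1322976/297919 -585414/297919; -585414/297919 338218/297919]
step 2: x' = [-94039133/232914481, -104032584/232914481], P' = [1038172080/232914481 -459304650/232914481; -459304650/232914481 265050502/232914481]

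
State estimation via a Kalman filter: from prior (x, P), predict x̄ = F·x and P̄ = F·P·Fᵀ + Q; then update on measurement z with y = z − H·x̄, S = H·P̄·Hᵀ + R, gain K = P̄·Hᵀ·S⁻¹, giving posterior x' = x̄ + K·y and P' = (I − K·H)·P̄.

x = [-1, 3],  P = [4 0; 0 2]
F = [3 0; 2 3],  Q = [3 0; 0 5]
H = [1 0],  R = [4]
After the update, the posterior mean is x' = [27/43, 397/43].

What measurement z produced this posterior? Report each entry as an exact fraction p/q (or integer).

x̄ = F·x = [-3, 7]
P̄ = F·P·Fᵀ + Q = [39 24; 24 39]
S = H·P̄·Hᵀ + R = [43]
K = P̄·Hᵀ·S⁻¹ = [39/43; 24/43]
x' − x̄ = [156/43, 96/43] = K·y
y = (KᵀK)⁻¹·Kᵀ·(x' − x̄) = [4]
z = y + H·x̄ = [4] + [-3] = [1]

z = [1]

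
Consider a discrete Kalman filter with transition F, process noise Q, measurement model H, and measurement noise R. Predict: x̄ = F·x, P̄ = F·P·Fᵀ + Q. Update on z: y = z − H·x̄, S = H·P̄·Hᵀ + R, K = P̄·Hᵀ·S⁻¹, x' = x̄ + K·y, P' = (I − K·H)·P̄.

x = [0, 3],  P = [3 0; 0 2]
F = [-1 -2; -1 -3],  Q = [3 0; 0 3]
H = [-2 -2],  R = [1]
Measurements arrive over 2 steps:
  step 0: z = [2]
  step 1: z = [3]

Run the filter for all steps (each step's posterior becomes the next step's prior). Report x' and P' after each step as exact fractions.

step 0: x' = [-2/39, -1], P' = [458/273 -11/7; -11/7 12/7]
step 1: x' = [-12820/26633, -25327/26633], P' = [44225/26633 -41671/26633; -41671/26633 45707/26633]

step 0: x̄ = F·x = [-6, -9]
step 0: P̄ = F·P·Fᵀ + Q = [14 15; 15 24]
step 0: y = z − H·x̄ = [-28]
step 0: S = H·P̄·Hᵀ + R = [273]
step 0: K = P̄·Hᵀ·S⁻¹ = [-58/273; -2/7]
step 0: x' = x̄ + K·y = [-2/39, -1]
step 0: P' = (I − K·H)·P̄ = [458/273 -11/7; -11/7 12/7]
step 1: x̄ = F·x = [80/39, 119/39]
step 1: P̄ = F·P·Fᵀ + Q = [1433/273 1121/273; 1121/273 2915/273]
step 1: y = z − H·x̄ = [515/39]
step 1: S = H·P̄·Hᵀ + R = [26633/273]
step 1: K = P̄·Hᵀ·S⁻¹ = [-5108/26633; -8072/26633]
step 1: x' = x̄ + K·y = [-12820/26633, -25327/26633]
step 1: P' = (I − K·H)·P̄ = [44225/26633 -41671/26633; -41671/26633 45707/26633]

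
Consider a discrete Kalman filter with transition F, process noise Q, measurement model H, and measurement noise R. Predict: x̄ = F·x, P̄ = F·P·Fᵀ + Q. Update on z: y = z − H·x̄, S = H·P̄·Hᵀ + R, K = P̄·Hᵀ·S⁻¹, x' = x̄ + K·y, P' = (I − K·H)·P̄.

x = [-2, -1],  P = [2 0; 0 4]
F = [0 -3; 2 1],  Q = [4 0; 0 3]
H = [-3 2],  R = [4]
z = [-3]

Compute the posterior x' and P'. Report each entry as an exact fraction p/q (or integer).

x' = [-75/71, -223/71]
P' = [248/71 336/71; 336/71 1041/142]

x̄ = F·x = [3, -5]
P̄ = F·P·Fᵀ + Q = [40 -12; -12 15]
y = z − H·x̄ = [16]
S = H·P̄·Hᵀ + R = [568]
K = P̄·Hᵀ·S⁻¹ = [-18/71; 33/284]
x' = x̄ + K·y = [-75/71, -223/71]
P' = (I − K·H)·P̄ = [248/71 336/71; 336/71 1041/142]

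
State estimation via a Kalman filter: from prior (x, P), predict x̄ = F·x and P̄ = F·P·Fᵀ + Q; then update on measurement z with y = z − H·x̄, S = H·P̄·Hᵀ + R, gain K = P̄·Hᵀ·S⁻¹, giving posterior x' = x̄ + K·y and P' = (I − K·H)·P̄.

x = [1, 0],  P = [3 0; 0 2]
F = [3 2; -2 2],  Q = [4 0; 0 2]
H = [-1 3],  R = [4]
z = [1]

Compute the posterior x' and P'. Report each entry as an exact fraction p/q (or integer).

x' = [213/301, 158/301]
P' = [6978/301 2234/301; 2234/301 846/301]

x̄ = F·x = [3, -2]
P̄ = F·P·Fᵀ + Q = [39 -10; -10 22]
y = z − H·x̄ = [10]
S = H·P̄·Hᵀ + R = [301]
K = P̄·Hᵀ·S⁻¹ = [-69/301; 76/301]
x' = x̄ + K·y = [213/301, 158/301]
P' = (I − K·H)·P̄ = [6978/301 2234/301; 2234/301 846/301]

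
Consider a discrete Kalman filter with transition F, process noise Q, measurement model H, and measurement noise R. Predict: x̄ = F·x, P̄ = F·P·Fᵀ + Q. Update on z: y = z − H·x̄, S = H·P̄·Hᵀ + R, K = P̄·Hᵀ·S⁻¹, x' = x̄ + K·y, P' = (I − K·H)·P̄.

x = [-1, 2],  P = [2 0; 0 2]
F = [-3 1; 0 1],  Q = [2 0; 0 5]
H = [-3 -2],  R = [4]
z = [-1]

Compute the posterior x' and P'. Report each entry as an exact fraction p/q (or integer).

x' = [5/127, 74/127]
P' = [344/127 -446/127; -446/127 689/127]

x̄ = F·x = [5, 2]
P̄ = F·P·Fᵀ + Q = [22 2; 2 7]
y = z − H·x̄ = [18]
S = H·P̄·Hᵀ + R = [254]
K = P̄·Hᵀ·S⁻¹ = [-35/127; -10/127]
x' = x̄ + K·y = [5/127, 74/127]
P' = (I − K·H)·P̄ = [344/127 -446/127; -446/127 689/127]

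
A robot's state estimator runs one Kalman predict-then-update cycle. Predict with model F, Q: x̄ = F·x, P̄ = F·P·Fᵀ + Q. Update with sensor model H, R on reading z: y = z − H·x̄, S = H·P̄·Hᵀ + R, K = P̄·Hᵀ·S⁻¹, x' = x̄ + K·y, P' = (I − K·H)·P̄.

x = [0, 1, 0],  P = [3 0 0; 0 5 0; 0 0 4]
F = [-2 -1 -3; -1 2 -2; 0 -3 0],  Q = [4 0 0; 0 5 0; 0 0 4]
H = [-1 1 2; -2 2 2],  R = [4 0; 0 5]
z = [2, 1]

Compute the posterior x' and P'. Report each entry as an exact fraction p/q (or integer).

x̄ = F·x = [-1, 2, -3]
P̄ = F·P·Fᵀ + Q = [57 20 15; 20 44 -30; 15 -30 49]
y = z − H·x̄ = [5, 1]
S = H·P̄·Hᵀ + R = [81 48; 48 85]
K = P̄·Hᵀ·S⁻¹ = [1517/4581 -1076/1527; -276/509 84/509; 4121/4581 -632/1527]
x' = x̄ + K·y = [-224/4581, -278/509, 4966/4581]
P' = (I − K·H)·P̄ = [129704/4581 11944/509 14138/4581; 11944/509 13468/509 -1314/509; 14138/4581 -1314/509 21224/4581]

x' = [-224/4581, -278/509, 4966/4581]
P' = [129704/4581 11944/509 14138/4581; 11944/509 13468/509 -1314/509; 14138/4581 -1314/509 21224/4581]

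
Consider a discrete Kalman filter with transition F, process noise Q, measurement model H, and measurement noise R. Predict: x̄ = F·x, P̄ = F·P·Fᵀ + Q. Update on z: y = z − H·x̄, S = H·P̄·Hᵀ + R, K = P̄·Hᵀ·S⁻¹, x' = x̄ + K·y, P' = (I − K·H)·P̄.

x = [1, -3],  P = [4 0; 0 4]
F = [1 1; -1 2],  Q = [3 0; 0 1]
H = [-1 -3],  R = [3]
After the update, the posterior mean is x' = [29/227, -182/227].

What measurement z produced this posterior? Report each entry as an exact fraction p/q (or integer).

z = [2]

x̄ = F·x = [-2, -7]
P̄ = F·P·Fᵀ + Q = [11 4; 4 21]
S = H·P̄·Hᵀ + R = [227]
K = P̄·Hᵀ·S⁻¹ = [-23/227; -67/227]
x' − x̄ = [483/227, 1407/227] = K·y
y = (KᵀK)⁻¹·Kᵀ·(x' − x̄) = [-21]
z = y + H·x̄ = [-21] + [23] = [2]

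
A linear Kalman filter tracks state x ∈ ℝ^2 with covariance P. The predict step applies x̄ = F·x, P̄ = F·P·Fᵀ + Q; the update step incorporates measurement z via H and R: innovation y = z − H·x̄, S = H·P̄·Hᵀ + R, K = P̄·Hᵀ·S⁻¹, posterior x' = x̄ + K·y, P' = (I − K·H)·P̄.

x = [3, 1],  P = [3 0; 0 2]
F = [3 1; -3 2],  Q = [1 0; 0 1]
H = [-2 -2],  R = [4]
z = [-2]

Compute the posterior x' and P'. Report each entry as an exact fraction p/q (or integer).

x̄ = F·x = [10, -7]
P̄ = F·P·Fᵀ + Q = [30 -23; -23 36]
y = z − H·x̄ = [4]
S = H·P̄·Hᵀ + R = [84]
K = P̄·Hᵀ·S⁻¹ = [-1/6; -13/42]
x' = x̄ + K·y = [28/3, -173/21]
P' = (I − K·H)·P̄ = [83/3 -82/3; -82/3 587/21]

x' = [28/3, -173/21]
P' = [83/3 -82/3; -82/3 587/21]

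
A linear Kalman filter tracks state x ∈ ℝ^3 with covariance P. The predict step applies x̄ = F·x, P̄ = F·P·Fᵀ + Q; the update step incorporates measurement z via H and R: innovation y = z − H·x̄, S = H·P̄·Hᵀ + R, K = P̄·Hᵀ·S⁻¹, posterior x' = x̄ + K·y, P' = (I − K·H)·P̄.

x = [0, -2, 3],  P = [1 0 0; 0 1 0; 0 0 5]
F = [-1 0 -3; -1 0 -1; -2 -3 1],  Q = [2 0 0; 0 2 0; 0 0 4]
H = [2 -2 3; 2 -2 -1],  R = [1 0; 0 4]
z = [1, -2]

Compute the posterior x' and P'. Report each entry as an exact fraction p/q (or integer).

x' = [-12191/5650, -38781/28250, 12446/14125]
P' = [7147/1130 31497/5650 -1252/2825; 31497/5650 152227/28250 -1532/14125; -1252/2825 -1532/14125 4324/14125]

x̄ = F·x = [-9, -3, 9]
P̄ = F·P·Fᵀ + Q = [48 16 -13; 16 8 -3; -13 -3 22]
y = z − H·x̄ = [-14, 19]
S = H·P̄·Hᵀ + R = [175 -10; -10 162]
K = P̄·Hᵀ·S⁻¹ = [482/2825 549/1130; 662/14125 679/5650; 3516/14125 -689/2825]
x' = x̄ + K·y = [-12191/5650, -38781/28250, 12446/14125]
P' = (I − K·H)·P̄ = [7147/1130 31497/5650 -1252/2825; 31497/5650 152227/28250 -1532/14125; -1252/2825 -1532/14125 4324/14125]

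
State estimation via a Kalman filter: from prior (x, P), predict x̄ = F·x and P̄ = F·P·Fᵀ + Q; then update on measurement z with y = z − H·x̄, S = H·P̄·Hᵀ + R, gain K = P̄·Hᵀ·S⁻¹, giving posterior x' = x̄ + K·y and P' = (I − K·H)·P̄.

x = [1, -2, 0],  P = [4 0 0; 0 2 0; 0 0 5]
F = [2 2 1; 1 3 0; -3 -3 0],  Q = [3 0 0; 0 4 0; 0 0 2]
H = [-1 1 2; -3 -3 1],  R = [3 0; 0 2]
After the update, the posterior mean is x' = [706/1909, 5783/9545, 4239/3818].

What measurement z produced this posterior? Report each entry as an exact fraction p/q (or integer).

x̄ = F·x = [-2, -5, 3]
P̄ = F·P·Fᵀ + Q = [32 20 -36; 20 26 -30; -36 -30 56]
S = H·P̄·Hᵀ + R = [269 532; 532 1336]
K = P̄·Hᵀ·S⁻¹ = [-252/1909 -174/1909; 2154/9545 -2058/9545; 563/1909 555/7636]
x' − x̄ = [4524/1909, 53508/9545, -7215/3818] = K·y
y = (KᵀK)⁻¹·Kᵀ·(x' − x̄) = [0, -26]
z = y + H·x̄ = [0, -26] + [3, 24] = [3, -2]

z = [3, -2]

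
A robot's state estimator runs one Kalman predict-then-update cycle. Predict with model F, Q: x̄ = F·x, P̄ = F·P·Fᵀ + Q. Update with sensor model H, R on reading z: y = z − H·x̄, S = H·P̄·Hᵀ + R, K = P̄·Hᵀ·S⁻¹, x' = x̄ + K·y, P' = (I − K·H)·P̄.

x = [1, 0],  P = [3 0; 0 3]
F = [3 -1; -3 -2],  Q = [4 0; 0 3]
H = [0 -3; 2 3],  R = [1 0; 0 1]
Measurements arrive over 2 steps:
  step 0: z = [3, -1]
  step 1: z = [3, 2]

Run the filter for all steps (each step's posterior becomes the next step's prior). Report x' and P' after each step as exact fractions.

step 0: x̄ = F·x = [3, -3]
step 0: P̄ = F·P·Fᵀ + Q = [34 -21; -21 42]
step 0: y = z − H·x̄ = [-6, 2]
step 0: S = H·P̄·Hᵀ + R = [379 -252; -252 263]
step 0: K = P̄·Hᵀ·S⁻¹ = [17829/36173 17771/36173; -11970/36173 84/36173]
step 0: x' = x̄ + K·y = [37087/36173, -36531/36173]
step 0: P' = (I − K·H)·P̄ = [17800/36173 -5943/36173; -5943/36173 3990/36173]
step 1: x̄ = F·x = [147792/36173, -38199/36173]
step 1: P̄ = F·P·Fᵀ + Q = [344540/36173 -134391/36173; -134391/36173 213363/36173]
step 1: y = z − H·x̄ = [-6078/36173, -1781/593]
step 1: S = H·P̄·Hᵀ + R = [1956440/36173 -18261/593; -18261/593 28228/593]
step 1: K = P̄·Hᵀ·S⁻¹ = [27996147/58828123 27878881/58828123; -19035405/58828123 371307/58828123]
step 1: x' = x̄ + K·y = [151919273/58828123, -60039738/58828123]
step 1: P' = (I − K·H)·P̄ = [27937514/58828123 -9332049/58828123; -9332049/58828123 6345135/58828123]

step 0: x' = [37087/36173, -36531/36173], P' = [17800/36173 -5943/36173; -5943/36173 3990/36173]
step 1: x' = [151919273/58828123, -60039738/58828123], P' = [27937514/58828123 -9332049/58828123; -9332049/58828123 6345135/58828123]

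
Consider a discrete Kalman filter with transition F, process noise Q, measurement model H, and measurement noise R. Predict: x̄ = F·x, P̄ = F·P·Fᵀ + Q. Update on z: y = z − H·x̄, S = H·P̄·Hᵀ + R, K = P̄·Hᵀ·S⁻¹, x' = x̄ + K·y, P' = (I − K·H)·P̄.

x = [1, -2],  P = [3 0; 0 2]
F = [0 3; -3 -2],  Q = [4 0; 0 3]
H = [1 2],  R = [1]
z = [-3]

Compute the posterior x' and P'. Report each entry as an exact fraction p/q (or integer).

x' = [-764/127, 191/127]
P' = [2790/127 -1396/127; -1396/127 730/127]

x̄ = F·x = [-6, 1]
P̄ = F·P·Fᵀ + Q = [22 -12; -12 38]
y = z − H·x̄ = [1]
S = H·P̄·Hᵀ + R = [127]
K = P̄·Hᵀ·S⁻¹ = [-2/127; 64/127]
x' = x̄ + K·y = [-764/127, 191/127]
P' = (I − K·H)·P̄ = [2790/127 -1396/127; -1396/127 730/127]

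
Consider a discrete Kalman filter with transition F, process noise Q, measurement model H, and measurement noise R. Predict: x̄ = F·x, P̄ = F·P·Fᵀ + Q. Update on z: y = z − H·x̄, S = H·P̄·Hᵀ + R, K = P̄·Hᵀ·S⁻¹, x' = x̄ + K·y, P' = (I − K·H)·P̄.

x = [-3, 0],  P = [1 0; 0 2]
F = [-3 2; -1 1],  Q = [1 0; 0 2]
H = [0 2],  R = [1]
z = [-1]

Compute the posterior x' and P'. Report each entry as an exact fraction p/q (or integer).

x̄ = F·x = [9, 3]
P̄ = F·P·Fᵀ + Q = [18 7; 7 5]
y = z − H·x̄ = [-7]
S = H·P̄·Hᵀ + R = [21]
K = P̄·Hᵀ·S⁻¹ = [2/3; 10/21]
x' = x̄ + K·y = [13/3, -1/3]
P' = (I − K·H)·P̄ = [26/3 1/3; 1/3 5/21]

x' = [13/3, -1/3]
P' = [26/3 1/3; 1/3 5/21]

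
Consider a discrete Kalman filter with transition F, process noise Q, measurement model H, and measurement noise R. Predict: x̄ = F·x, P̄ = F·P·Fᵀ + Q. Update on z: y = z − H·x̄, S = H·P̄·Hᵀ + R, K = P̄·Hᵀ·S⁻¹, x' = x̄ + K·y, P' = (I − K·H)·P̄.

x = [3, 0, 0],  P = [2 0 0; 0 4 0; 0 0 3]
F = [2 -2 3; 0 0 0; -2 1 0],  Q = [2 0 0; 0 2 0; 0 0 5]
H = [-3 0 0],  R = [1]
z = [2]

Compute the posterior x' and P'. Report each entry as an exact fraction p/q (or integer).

x̄ = F·x = [6, 0, -6]
P̄ = F·P·Fᵀ + Q = [53 0 -16; 0 2 0; -16 0 17]
y = z − H·x̄ = [20]
S = H·P̄·Hᵀ + R = [478]
K = P̄·Hᵀ·S⁻¹ = [-159/478; 0; 24/239]
x' = x̄ + K·y = [-156/239, 0, -954/239]
P' = (I − K·H)·P̄ = [53/478 0 -8/239; 0 2 0; -8/239 0 2911/239]

x' = [-156/239, 0, -954/239]
P' = [53/478 0 -8/239; 0 2 0; -8/239 0 2911/239]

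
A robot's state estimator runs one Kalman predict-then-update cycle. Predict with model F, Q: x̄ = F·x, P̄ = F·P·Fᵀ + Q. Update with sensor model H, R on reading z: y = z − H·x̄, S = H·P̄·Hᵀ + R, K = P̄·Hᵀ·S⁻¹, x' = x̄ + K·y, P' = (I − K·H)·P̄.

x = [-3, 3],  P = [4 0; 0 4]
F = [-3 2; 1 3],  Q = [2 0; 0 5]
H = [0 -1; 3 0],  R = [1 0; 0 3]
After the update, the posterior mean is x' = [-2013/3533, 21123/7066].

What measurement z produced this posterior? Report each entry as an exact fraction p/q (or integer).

x̄ = F·x = [15, 6]
P̄ = F·P·Fᵀ + Q = [54 12; 12 45]
S = H·P̄·Hᵀ + R = [46 -36; -36 489]
K = P̄·Hᵀ·S⁻¹ = [-6/3533 1170/3533; -6903/7066 6/3533]
x' − x̄ = [-55008/3533, -21273/7066] = K·y
y = (KᵀK)⁻¹·Kᵀ·(x' − x̄) = [3, -47]
z = y + H·x̄ = [3, -47] + [-6, 45] = [-3, -2]

z = [-3, -2]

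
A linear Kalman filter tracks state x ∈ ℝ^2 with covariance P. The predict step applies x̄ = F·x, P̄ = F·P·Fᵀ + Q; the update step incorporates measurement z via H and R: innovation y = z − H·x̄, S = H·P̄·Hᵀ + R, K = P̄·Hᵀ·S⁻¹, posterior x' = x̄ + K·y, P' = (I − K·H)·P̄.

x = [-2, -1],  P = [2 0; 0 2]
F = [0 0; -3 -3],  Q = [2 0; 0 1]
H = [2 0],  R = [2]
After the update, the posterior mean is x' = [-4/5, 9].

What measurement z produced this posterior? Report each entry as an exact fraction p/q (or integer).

z = [-2]

x̄ = F·x = [0, 9]
P̄ = F·P·Fᵀ + Q = [2 0; 0 37]
S = H·P̄·Hᵀ + R = [10]
K = P̄·Hᵀ·S⁻¹ = [2/5; 0]
x' − x̄ = [-4/5, 0] = K·y
y = (KᵀK)⁻¹·Kᵀ·(x' − x̄) = [-2]
z = y + H·x̄ = [-2] + [0] = [-2]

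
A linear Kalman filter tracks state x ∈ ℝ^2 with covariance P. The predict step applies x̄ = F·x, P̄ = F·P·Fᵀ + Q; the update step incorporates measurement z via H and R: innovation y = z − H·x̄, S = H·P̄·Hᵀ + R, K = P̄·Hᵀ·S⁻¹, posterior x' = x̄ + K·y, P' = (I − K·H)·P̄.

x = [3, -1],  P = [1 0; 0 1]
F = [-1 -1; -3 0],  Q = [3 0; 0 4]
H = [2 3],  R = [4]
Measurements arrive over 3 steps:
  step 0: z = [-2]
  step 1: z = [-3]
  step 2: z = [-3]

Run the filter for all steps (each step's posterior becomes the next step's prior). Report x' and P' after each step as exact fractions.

step 0: x' = [197/177, -96/59], P' = [524/177 -108/59; -108/59 92/59]
step 1: x' = [6191/7432, -1467/929], P' = [43199/14864 -1734/929; -1734/929 1520/929]
step 2: x' = [4396664/4876551, -874135/541839], P' = [14292853/4876551 -1021346/541839; -1021346/541839 297952/180613]

step 0: x̄ = F·x = [-2, -9]
step 0: P̄ = F·P·Fᵀ + Q = [5 3; 3 13]
step 0: y = z − H·x̄ = [29]
step 0: S = H·P̄·Hᵀ + R = [177]
step 0: K = P̄·Hᵀ·S⁻¹ = [19/177; 15/59]
step 0: x' = x̄ + K·y = [197/177, -96/59]
step 0: P' = (I − K·H)·P̄ = [524/177 -108/59; -108/59 92/59]
step 1: x̄ = F·x = [91/177, -197/59]
step 1: P̄ = F·P·Fᵀ + Q = [683/177 200/59; 200/59 1808/59]
step 1: y = z − H·x̄ = [1060/177]
step 1: S = H·P̄·Hᵀ + R = [59456/177]
step 1: K = P̄·Hᵀ·S⁻¹ = [1583/29728; 273/929]
step 1: x' = x̄ + K·y = [6191/7432, -1467/929]
step 1: P' = (I − K·H)·P̄ = [43199/14864 -1734/929; -1734/929 1520/929]
step 2: x̄ = F·x = [5545/7432, -18573/7432]
step 2: P̄ = F·P·Fᵀ + Q = [56623/14864 46365/14864; 46365/14864 448247/14864]
step 2: y = z − H·x̄ = [22333/7432]
step 2: S = H·P̄·Hᵀ + R = [4876551/14864]
step 2: K = P̄·Hᵀ·S⁻¹ = [252341/4876551; 159719/541839]
step 2: x' = x̄ + K·y = [4396664/4876551, -874135/541839]
step 2: P' = (I − K·H)·P̄ = [14292853/4876551 -1021346/541839; -1021346/541839 297952/180613]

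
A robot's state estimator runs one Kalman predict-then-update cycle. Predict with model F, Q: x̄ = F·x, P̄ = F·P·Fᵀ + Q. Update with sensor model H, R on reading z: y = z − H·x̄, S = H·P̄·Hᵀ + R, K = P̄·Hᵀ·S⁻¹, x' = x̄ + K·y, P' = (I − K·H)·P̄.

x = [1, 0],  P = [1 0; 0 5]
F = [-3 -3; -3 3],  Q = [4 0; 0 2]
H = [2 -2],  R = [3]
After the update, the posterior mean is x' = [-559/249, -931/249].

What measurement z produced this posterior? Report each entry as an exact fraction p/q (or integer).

x̄ = F·x = [-3, -3]
P̄ = F·P·Fᵀ + Q = [58 -36; -36 56]
S = H·P̄·Hᵀ + R = [747]
K = P̄·Hᵀ·S⁻¹ = [188/747; -184/747]
x' − x̄ = [188/249, -184/249] = K·y
y = (KᵀK)⁻¹·Kᵀ·(x' − x̄) = [3]
z = y + H·x̄ = [3] + [0] = [3]

z = [3]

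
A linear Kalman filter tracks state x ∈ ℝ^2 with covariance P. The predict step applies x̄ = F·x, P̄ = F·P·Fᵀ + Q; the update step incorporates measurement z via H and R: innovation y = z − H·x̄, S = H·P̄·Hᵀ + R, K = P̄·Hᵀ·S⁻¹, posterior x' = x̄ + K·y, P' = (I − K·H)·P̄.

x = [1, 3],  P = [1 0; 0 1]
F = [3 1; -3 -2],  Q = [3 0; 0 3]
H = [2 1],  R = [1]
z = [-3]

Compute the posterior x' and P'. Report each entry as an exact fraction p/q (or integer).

x̄ = F·x = [6, -9]
P̄ = F·P·Fᵀ + Q = [13 -11; -11 16]
y = z − H·x̄ = [-6]
S = H·P̄·Hᵀ + R = [25]
K = P̄·Hᵀ·S⁻¹ = [3/5; -6/25]
x' = x̄ + K·y = [12/5, -189/25]
P' = (I − K·H)·P̄ = [4 -37/5; -37/5 364/25]

x' = [12/5, -189/25]
P' = [4 -37/5; -37/5 364/25]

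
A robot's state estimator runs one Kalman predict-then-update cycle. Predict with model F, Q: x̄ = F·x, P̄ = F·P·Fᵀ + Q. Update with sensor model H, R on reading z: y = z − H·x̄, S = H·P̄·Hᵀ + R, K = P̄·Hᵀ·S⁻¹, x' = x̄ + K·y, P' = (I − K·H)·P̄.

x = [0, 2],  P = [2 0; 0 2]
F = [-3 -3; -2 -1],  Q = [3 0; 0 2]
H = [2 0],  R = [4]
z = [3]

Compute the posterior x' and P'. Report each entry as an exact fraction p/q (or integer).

x̄ = F·x = [-6, -2]
P̄ = F·P·Fᵀ + Q = [39 18; 18 12]
y = z − H·x̄ = [15]
S = H·P̄·Hᵀ + R = [160]
K = P̄·Hᵀ·S⁻¹ = [39/80; 9/40]
x' = x̄ + K·y = [21/16, 11/8]
P' = (I − K·H)·P̄ = [39/40 9/20; 9/20 39/10]

x' = [21/16, 11/8]
P' = [39/40 9/20; 9/20 39/10]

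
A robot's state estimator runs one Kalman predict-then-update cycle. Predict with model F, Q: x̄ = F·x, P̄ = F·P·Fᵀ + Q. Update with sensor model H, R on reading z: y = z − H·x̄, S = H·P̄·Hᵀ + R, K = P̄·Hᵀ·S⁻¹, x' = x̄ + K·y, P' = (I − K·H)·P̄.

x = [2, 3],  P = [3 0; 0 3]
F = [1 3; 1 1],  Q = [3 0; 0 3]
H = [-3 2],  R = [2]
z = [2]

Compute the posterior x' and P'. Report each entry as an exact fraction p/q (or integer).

x̄ = F·x = [11, 5]
P̄ = F·P·Fᵀ + Q = [33 12; 12 9]
y = z − H·x̄ = [25]
S = H·P̄·Hᵀ + R = [191]
K = P̄·Hᵀ·S⁻¹ = [-75/191; -18/191]
x' = x̄ + K·y = [226/191, 505/191]
P' = (I − K·H)·P̄ = [678/191 942/191; 942/191 1395/191]

x' = [226/191, 505/191]
P' = [678/191 942/191; 942/191 1395/191]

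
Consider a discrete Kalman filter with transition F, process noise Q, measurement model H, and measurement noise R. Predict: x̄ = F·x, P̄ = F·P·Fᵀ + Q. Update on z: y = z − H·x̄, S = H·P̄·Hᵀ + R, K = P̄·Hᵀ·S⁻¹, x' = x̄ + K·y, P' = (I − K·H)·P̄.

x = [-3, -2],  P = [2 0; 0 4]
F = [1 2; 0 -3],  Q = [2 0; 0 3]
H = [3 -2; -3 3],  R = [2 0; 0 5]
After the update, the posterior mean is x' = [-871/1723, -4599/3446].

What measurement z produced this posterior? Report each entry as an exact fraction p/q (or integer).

z = [2, -1]

x̄ = F·x = [-7, 6]
P̄ = F·P·Fᵀ + Q = [20 -24; -24 39]
S = H·P̄·Hᵀ + R = [626 -774; -774 968]
K = P̄·Hᵀ·S⁻¹ = [594/1723 240/1723; 543/3446 1107/3446]
x' − x̄ = [11190/1723, -25275/3446] = K·y
y = (KᵀK)⁻¹·Kᵀ·(x' − x̄) = [35, -40]
z = y + H·x̄ = [35, -40] + [-33, 39] = [2, -1]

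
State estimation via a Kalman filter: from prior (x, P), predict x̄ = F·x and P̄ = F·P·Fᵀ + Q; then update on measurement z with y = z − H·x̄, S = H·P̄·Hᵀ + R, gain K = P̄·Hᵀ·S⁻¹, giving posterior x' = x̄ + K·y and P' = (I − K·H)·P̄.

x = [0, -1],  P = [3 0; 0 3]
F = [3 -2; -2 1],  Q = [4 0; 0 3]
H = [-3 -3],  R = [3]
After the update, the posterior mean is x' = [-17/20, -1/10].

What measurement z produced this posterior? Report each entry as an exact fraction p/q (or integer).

z = [3]

x̄ = F·x = [2, -1]
P̄ = F·P·Fᵀ + Q = [43 -24; -24 18]
S = H·P̄·Hᵀ + R = [120]
K = P̄·Hᵀ·S⁻¹ = [-19/40; 3/20]
x' − x̄ = [-57/20, 9/10] = K·y
y = (KᵀK)⁻¹·Kᵀ·(x' − x̄) = [6]
z = y + H·x̄ = [6] + [-3] = [3]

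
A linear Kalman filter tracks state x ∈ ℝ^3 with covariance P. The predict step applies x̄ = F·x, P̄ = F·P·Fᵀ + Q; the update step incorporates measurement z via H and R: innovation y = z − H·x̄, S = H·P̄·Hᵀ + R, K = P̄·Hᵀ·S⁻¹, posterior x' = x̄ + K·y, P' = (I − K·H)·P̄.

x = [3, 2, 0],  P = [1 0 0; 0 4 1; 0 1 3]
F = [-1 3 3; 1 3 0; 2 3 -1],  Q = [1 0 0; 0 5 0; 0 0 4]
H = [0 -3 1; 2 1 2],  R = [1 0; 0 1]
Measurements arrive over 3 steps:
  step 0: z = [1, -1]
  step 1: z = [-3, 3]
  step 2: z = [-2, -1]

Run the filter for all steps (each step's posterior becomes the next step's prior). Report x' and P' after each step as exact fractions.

step 0: x' = [-371049/54389, 83173/54389, 303100/54389], P' = [857368/54389 -243765/54389 -728186/54389; -243765/54389 74795/54389 208212/54389; -728186/54389 208212/54389 629403/54389]
step 1: x' = [10271600363/1043938475, -1596244822/1043938475, -7870676051/1043938475], P' = [30446592062/1043938475 -8574469353/1043938475 -25720370999/1043938475; -8574469353/1043938475 2519505582/1043938475 7264526456/1043938475; -25720370999/1043938475 7264526456/1043938475 21933947098/1043938475]
step 2: x' = [-575398203725974/33915891146125, 178544148324539/33915891146125, 468757886780537/33915891146125], P' = [1064917237419629/33915891146125 -299973092317369/33915891146125 -899830548971052/33915891146125; -299973092317369/33915891146125 87901138959009/33915891146125 254154959448172/33915891146125; -899830548971052/33915891146125 254154959448172/33915891146125 767033651536676/33915891146125]

step 0: x̄ = F·x = [3, 9, 12]
step 0: P̄ = F·P·Fᵀ + Q = [83 44 31; 44 42 35; 31 35 41]
step 0: y = z − H·x̄ = [16, -40]
step 0: S = H·P̄·Hᵀ + R = [210 -421; -421 1103]
step 0: K = P̄·Hᵀ·S⁻¹ = [3109/54389 14599/54389; -16173/54389 3689/54389; 4767/54389 10646/54389]
step 0: x' = x̄ + K·y = [-371049/54389, 83173/54389, 303100/54389]
step 0: P' = (I − K·H)·P̄ = [857368/54389 -243765/54389 -728186/54389; -243765/54389 74795/54389 208212/54389; -728186/54389 208212/54389 629403/54389]
step 1: x̄ = F·x = [1529868/54389, -121530/54389, -795679/54389]
step 1: P̄ = F·P·Fᵀ + Q = [16829061/54389 -494863/54389 -7509115/54389; -494863/54389 339878/54389 297556/54389; -7509115/54389 297556/54389 3687878/54389]
step 1: y = z − H·x̄ = [267922/54389, -1183681/54389]
step 1: S = H·P̄·Hᵀ + R = [5015833/54389 -7180710/54389; -7180710/54389 21599875/54389]
step 1: K = P̄·Hᵀ·S⁻¹ = [607412/208787695 877972773/1043938475; -58798058/208787695 -100380212/1043938475; 28073546/208787695 -308321346/1043938475]
step 1: x' = x̄ + K·y = [10271600363/1043938475, -1596244822/1043938475, -7870676051/1043938475]
step 1: P' = (I − K·H)·P̄ = [30446592062/1043938475 -8574469353/1043938475 -25720370999/1043938475; -8574469353/1043938475 2519505582/1043938475 7264526456/1043938475; -25720370999/1043938475 7264526456/1043938475 21933947098/1043938475]
step 2: x̄ = F·x = [-38672362982/1043938475, 5482865897/1043938475, 23625142311/1043938475]
step 2: P̄ = F·P·Fᵀ + Q = [588102122977/1043938475 -19551416717/1043938475 -266198321496/1043938475; -19551416717/1043938475 6895018557/1043938475 10325301816/1043938475; -266198321496/1043938475 10325301816/1043938475 126972312508/1043938475]
step 2: y = z − H·x̄ = [-1852884314/208787695, 4713527394/208787695]
step 2: S = H·P̄·Hᵀ + R = [5124784284/41757539 -9338203297/41757539; -9338203297/41757539 28069826696/41757539]
step 2: K = P̄·Hᵀ·S⁻¹ = [17745596211/6783178229225 262611170259/294920792575; -1909691485771/6783178229225 -32479363299/294920792575; 913754638432/6783178229225 -99468134092/294920792575]
step 2: x' = x̄ + K·y = [-575398203725974/33915891146125, 178544148324539/33915891146125, 468757886780537/33915891146125]
step 2: P' = (I − K·H)·P̄ = [1064917237419629/33915891146125 -299973092317369/33915891146125 -899830548971052/33915891146125; -299973092317369/33915891146125 87901138959009/33915891146125 254154959448172/33915891146125; -899830548971052/33915891146125 254154959448172/33915891146125 767033651536676/33915891146125]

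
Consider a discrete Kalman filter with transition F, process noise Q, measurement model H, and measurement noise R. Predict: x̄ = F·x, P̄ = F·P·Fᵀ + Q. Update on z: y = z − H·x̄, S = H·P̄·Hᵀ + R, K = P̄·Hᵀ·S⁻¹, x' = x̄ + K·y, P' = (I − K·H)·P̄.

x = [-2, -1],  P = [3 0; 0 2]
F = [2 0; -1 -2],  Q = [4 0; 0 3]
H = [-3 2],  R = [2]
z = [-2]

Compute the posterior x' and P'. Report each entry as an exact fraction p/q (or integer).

x' = [112/137, 42/137]
P' = [392/137 558/137; 558/137 860/137]

x̄ = F·x = [-4, 4]
P̄ = F·P·Fᵀ + Q = [16 -6; -6 14]
y = z − H·x̄ = [-22]
S = H·P̄·Hᵀ + R = [274]
K = P̄·Hᵀ·S⁻¹ = [-30/137; 23/137]
x' = x̄ + K·y = [112/137, 42/137]
P' = (I − K·H)·P̄ = [392/137 558/137; 558/137 860/137]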